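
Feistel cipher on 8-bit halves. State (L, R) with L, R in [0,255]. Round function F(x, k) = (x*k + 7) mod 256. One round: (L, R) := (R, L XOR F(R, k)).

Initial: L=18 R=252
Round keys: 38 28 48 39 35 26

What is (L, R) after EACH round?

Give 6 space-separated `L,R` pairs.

Round 1 (k=38): L=252 R=125
Round 2 (k=28): L=125 R=79
Round 3 (k=48): L=79 R=170
Round 4 (k=39): L=170 R=162
Round 5 (k=35): L=162 R=135
Round 6 (k=26): L=135 R=31

Answer: 252,125 125,79 79,170 170,162 162,135 135,31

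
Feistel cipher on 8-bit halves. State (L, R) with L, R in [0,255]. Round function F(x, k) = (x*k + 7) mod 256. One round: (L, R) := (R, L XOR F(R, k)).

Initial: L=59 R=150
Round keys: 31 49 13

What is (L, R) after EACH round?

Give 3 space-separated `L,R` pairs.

Round 1 (k=31): L=150 R=10
Round 2 (k=49): L=10 R=103
Round 3 (k=13): L=103 R=72

Answer: 150,10 10,103 103,72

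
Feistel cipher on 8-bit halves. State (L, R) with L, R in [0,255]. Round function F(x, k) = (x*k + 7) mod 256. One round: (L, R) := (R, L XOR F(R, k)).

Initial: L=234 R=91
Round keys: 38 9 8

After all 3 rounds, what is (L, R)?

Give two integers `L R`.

Round 1 (k=38): L=91 R=99
Round 2 (k=9): L=99 R=217
Round 3 (k=8): L=217 R=172

Answer: 217 172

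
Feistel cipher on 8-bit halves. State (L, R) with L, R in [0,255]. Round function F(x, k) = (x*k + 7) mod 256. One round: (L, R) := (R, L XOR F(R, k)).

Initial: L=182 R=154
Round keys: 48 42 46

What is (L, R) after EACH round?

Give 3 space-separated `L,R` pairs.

Round 1 (k=48): L=154 R=81
Round 2 (k=42): L=81 R=203
Round 3 (k=46): L=203 R=208

Answer: 154,81 81,203 203,208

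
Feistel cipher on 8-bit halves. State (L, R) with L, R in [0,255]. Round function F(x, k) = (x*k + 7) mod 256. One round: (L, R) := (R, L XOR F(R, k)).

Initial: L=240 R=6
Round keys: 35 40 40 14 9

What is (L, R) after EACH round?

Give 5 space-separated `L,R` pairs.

Round 1 (k=35): L=6 R=41
Round 2 (k=40): L=41 R=105
Round 3 (k=40): L=105 R=70
Round 4 (k=14): L=70 R=178
Round 5 (k=9): L=178 R=15

Answer: 6,41 41,105 105,70 70,178 178,15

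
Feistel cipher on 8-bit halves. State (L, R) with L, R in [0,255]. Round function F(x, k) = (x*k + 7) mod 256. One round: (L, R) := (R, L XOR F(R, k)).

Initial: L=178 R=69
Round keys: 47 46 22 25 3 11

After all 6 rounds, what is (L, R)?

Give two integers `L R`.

Answer: 244 67

Derivation:
Round 1 (k=47): L=69 R=0
Round 2 (k=46): L=0 R=66
Round 3 (k=22): L=66 R=179
Round 4 (k=25): L=179 R=192
Round 5 (k=3): L=192 R=244
Round 6 (k=11): L=244 R=67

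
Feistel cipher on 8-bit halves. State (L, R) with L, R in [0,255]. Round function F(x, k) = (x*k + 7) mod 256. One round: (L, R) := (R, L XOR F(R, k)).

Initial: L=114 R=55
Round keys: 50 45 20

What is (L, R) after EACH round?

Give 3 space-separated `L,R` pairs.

Round 1 (k=50): L=55 R=183
Round 2 (k=45): L=183 R=5
Round 3 (k=20): L=5 R=220

Answer: 55,183 183,5 5,220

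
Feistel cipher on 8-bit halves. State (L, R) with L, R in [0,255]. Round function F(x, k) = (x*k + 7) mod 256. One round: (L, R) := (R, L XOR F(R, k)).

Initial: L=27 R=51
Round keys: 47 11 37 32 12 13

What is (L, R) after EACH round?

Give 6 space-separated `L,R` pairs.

Round 1 (k=47): L=51 R=127
Round 2 (k=11): L=127 R=79
Round 3 (k=37): L=79 R=13
Round 4 (k=32): L=13 R=232
Round 5 (k=12): L=232 R=234
Round 6 (k=13): L=234 R=1

Answer: 51,127 127,79 79,13 13,232 232,234 234,1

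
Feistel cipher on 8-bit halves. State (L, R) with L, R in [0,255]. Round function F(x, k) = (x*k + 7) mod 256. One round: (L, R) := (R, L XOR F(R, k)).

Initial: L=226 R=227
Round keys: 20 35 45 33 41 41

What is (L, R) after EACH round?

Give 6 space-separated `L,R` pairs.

Round 1 (k=20): L=227 R=33
Round 2 (k=35): L=33 R=105
Round 3 (k=45): L=105 R=93
Round 4 (k=33): L=93 R=109
Round 5 (k=41): L=109 R=33
Round 6 (k=41): L=33 R=61

Answer: 227,33 33,105 105,93 93,109 109,33 33,61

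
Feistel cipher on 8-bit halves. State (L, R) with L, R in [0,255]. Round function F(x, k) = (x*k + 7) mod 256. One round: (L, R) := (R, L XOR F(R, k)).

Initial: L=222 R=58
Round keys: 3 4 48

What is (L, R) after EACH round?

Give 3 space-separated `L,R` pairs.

Answer: 58,107 107,137 137,220

Derivation:
Round 1 (k=3): L=58 R=107
Round 2 (k=4): L=107 R=137
Round 3 (k=48): L=137 R=220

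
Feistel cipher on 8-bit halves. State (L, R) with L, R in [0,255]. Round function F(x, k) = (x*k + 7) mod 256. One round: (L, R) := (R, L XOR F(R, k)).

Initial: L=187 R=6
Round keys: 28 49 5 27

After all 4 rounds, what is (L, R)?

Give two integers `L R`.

Round 1 (k=28): L=6 R=20
Round 2 (k=49): L=20 R=221
Round 3 (k=5): L=221 R=76
Round 4 (k=27): L=76 R=214

Answer: 76 214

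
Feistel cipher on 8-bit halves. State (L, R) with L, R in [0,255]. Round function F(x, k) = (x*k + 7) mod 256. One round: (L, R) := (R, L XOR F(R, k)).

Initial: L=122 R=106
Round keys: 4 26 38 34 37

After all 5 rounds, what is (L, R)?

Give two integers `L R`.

Round 1 (k=4): L=106 R=213
Round 2 (k=26): L=213 R=195
Round 3 (k=38): L=195 R=44
Round 4 (k=34): L=44 R=28
Round 5 (k=37): L=28 R=63

Answer: 28 63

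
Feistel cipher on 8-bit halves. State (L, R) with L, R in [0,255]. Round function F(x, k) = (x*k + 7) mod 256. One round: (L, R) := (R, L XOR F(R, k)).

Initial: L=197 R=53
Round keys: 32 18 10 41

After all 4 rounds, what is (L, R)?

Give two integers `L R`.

Answer: 209 94

Derivation:
Round 1 (k=32): L=53 R=98
Round 2 (k=18): L=98 R=222
Round 3 (k=10): L=222 R=209
Round 4 (k=41): L=209 R=94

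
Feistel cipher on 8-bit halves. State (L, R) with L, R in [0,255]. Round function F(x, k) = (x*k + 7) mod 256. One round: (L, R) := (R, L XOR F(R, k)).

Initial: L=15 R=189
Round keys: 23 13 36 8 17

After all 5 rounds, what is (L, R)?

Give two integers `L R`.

Answer: 186 183

Derivation:
Round 1 (k=23): L=189 R=13
Round 2 (k=13): L=13 R=13
Round 3 (k=36): L=13 R=214
Round 4 (k=8): L=214 R=186
Round 5 (k=17): L=186 R=183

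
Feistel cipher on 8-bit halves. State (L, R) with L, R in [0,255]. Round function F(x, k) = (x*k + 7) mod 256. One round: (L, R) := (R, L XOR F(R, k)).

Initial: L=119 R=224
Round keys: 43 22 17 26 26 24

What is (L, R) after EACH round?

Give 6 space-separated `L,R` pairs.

Round 1 (k=43): L=224 R=208
Round 2 (k=22): L=208 R=7
Round 3 (k=17): L=7 R=174
Round 4 (k=26): L=174 R=180
Round 5 (k=26): L=180 R=225
Round 6 (k=24): L=225 R=171

Answer: 224,208 208,7 7,174 174,180 180,225 225,171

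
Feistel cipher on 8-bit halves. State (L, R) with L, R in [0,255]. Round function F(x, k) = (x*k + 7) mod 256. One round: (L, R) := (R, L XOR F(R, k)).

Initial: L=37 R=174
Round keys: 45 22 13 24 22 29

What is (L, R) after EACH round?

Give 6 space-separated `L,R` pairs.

Answer: 174,184 184,121 121,148 148,158 158,15 15,36

Derivation:
Round 1 (k=45): L=174 R=184
Round 2 (k=22): L=184 R=121
Round 3 (k=13): L=121 R=148
Round 4 (k=24): L=148 R=158
Round 5 (k=22): L=158 R=15
Round 6 (k=29): L=15 R=36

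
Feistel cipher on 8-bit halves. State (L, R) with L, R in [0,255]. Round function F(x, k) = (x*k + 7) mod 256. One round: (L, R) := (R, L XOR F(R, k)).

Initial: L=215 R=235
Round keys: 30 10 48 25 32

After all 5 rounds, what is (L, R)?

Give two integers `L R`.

Answer: 200 198

Derivation:
Round 1 (k=30): L=235 R=70
Round 2 (k=10): L=70 R=40
Round 3 (k=48): L=40 R=193
Round 4 (k=25): L=193 R=200
Round 5 (k=32): L=200 R=198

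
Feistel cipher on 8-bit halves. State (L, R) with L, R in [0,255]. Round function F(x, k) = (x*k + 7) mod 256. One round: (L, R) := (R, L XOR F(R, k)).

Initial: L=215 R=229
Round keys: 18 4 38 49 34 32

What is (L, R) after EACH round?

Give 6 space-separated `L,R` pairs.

Round 1 (k=18): L=229 R=246
Round 2 (k=4): L=246 R=58
Round 3 (k=38): L=58 R=85
Round 4 (k=49): L=85 R=118
Round 5 (k=34): L=118 R=230
Round 6 (k=32): L=230 R=177

Answer: 229,246 246,58 58,85 85,118 118,230 230,177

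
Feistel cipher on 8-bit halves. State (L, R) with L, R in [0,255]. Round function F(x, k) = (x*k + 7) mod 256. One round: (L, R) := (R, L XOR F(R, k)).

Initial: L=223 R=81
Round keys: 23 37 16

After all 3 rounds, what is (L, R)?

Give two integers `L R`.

Round 1 (k=23): L=81 R=145
Round 2 (k=37): L=145 R=173
Round 3 (k=16): L=173 R=70

Answer: 173 70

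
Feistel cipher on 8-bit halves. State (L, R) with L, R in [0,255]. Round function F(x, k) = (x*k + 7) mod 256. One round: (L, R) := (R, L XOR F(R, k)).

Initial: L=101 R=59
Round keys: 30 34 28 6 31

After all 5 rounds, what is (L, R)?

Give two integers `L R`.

Round 1 (k=30): L=59 R=148
Round 2 (k=34): L=148 R=148
Round 3 (k=28): L=148 R=163
Round 4 (k=6): L=163 R=77
Round 5 (k=31): L=77 R=249

Answer: 77 249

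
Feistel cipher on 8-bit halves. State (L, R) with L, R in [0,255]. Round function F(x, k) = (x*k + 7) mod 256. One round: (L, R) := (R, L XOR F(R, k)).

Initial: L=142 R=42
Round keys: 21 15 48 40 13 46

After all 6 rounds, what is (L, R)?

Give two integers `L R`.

Answer: 64 170

Derivation:
Round 1 (k=21): L=42 R=247
Round 2 (k=15): L=247 R=170
Round 3 (k=48): L=170 R=16
Round 4 (k=40): L=16 R=45
Round 5 (k=13): L=45 R=64
Round 6 (k=46): L=64 R=170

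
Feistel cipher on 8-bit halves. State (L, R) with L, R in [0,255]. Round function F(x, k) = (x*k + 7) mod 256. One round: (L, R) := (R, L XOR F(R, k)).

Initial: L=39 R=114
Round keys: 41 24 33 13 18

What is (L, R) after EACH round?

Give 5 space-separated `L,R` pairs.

Round 1 (k=41): L=114 R=110
Round 2 (k=24): L=110 R=37
Round 3 (k=33): L=37 R=162
Round 4 (k=13): L=162 R=100
Round 5 (k=18): L=100 R=173

Answer: 114,110 110,37 37,162 162,100 100,173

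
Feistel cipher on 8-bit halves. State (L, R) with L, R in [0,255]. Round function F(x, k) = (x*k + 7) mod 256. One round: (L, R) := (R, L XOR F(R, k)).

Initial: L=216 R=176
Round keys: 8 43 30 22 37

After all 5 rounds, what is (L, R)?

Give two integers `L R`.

Answer: 107 206

Derivation:
Round 1 (k=8): L=176 R=95
Round 2 (k=43): L=95 R=76
Round 3 (k=30): L=76 R=176
Round 4 (k=22): L=176 R=107
Round 5 (k=37): L=107 R=206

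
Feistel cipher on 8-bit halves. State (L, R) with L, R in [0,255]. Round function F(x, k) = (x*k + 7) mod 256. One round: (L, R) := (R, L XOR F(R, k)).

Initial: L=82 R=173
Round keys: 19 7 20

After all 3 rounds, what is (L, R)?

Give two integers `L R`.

Answer: 118 179

Derivation:
Round 1 (k=19): L=173 R=140
Round 2 (k=7): L=140 R=118
Round 3 (k=20): L=118 R=179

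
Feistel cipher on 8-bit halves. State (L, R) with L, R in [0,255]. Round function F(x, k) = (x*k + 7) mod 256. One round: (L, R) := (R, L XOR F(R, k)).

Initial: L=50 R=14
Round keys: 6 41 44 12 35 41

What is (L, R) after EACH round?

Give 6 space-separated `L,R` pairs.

Round 1 (k=6): L=14 R=105
Round 2 (k=41): L=105 R=214
Round 3 (k=44): L=214 R=166
Round 4 (k=12): L=166 R=25
Round 5 (k=35): L=25 R=212
Round 6 (k=41): L=212 R=226

Answer: 14,105 105,214 214,166 166,25 25,212 212,226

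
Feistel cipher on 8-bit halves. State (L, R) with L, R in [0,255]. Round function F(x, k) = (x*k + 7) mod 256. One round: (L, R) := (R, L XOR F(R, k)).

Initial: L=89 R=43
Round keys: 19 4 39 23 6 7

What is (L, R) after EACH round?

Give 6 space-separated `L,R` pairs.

Answer: 43,97 97,160 160,6 6,49 49,43 43,5

Derivation:
Round 1 (k=19): L=43 R=97
Round 2 (k=4): L=97 R=160
Round 3 (k=39): L=160 R=6
Round 4 (k=23): L=6 R=49
Round 5 (k=6): L=49 R=43
Round 6 (k=7): L=43 R=5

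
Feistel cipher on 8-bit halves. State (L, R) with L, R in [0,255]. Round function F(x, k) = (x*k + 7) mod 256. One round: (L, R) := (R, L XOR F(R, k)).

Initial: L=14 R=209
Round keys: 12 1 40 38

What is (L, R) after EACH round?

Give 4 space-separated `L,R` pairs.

Answer: 209,221 221,53 53,146 146,134

Derivation:
Round 1 (k=12): L=209 R=221
Round 2 (k=1): L=221 R=53
Round 3 (k=40): L=53 R=146
Round 4 (k=38): L=146 R=134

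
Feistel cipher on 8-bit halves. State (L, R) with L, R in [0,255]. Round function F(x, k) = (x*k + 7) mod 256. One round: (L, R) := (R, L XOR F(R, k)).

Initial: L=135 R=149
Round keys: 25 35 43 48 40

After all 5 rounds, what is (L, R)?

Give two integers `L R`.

Answer: 66 170

Derivation:
Round 1 (k=25): L=149 R=19
Round 2 (k=35): L=19 R=53
Round 3 (k=43): L=53 R=253
Round 4 (k=48): L=253 R=66
Round 5 (k=40): L=66 R=170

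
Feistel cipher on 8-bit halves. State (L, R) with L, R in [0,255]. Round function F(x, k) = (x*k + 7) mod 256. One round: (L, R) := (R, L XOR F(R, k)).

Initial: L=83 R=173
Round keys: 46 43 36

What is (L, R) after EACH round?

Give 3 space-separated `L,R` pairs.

Answer: 173,78 78,140 140,249

Derivation:
Round 1 (k=46): L=173 R=78
Round 2 (k=43): L=78 R=140
Round 3 (k=36): L=140 R=249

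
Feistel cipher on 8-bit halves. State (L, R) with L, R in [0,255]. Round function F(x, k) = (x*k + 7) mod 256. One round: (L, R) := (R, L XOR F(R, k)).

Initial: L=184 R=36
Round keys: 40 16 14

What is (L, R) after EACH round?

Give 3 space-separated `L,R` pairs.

Answer: 36,31 31,211 211,142

Derivation:
Round 1 (k=40): L=36 R=31
Round 2 (k=16): L=31 R=211
Round 3 (k=14): L=211 R=142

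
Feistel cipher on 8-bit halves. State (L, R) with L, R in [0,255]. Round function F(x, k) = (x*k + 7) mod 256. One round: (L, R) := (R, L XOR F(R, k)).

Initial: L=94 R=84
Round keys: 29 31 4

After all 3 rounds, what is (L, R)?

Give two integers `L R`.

Round 1 (k=29): L=84 R=213
Round 2 (k=31): L=213 R=134
Round 3 (k=4): L=134 R=202

Answer: 134 202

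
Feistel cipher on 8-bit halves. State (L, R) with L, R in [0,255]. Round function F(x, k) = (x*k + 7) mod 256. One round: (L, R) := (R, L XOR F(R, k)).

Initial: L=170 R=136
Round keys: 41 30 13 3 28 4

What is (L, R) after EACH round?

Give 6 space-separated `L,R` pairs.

Round 1 (k=41): L=136 R=101
Round 2 (k=30): L=101 R=85
Round 3 (k=13): L=85 R=61
Round 4 (k=3): L=61 R=235
Round 5 (k=28): L=235 R=134
Round 6 (k=4): L=134 R=244

Answer: 136,101 101,85 85,61 61,235 235,134 134,244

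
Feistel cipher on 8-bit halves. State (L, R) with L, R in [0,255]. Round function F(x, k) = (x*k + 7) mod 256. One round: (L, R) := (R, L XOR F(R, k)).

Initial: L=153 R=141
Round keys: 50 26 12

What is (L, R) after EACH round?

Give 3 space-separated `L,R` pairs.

Answer: 141,8 8,90 90,55

Derivation:
Round 1 (k=50): L=141 R=8
Round 2 (k=26): L=8 R=90
Round 3 (k=12): L=90 R=55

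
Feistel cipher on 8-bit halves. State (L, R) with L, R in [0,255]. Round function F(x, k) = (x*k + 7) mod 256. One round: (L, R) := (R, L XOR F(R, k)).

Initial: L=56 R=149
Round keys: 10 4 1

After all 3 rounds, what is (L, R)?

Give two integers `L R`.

Answer: 30 196

Derivation:
Round 1 (k=10): L=149 R=225
Round 2 (k=4): L=225 R=30
Round 3 (k=1): L=30 R=196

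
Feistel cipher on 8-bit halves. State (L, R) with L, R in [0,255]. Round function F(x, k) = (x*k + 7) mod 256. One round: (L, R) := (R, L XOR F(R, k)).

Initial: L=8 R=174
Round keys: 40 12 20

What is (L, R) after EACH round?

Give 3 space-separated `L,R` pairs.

Round 1 (k=40): L=174 R=63
Round 2 (k=12): L=63 R=85
Round 3 (k=20): L=85 R=148

Answer: 174,63 63,85 85,148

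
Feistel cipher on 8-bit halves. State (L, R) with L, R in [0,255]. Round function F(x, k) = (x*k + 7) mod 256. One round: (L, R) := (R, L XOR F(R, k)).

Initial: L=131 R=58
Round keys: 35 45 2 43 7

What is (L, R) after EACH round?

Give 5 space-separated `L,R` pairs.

Answer: 58,118 118,255 255,115 115,167 167,235

Derivation:
Round 1 (k=35): L=58 R=118
Round 2 (k=45): L=118 R=255
Round 3 (k=2): L=255 R=115
Round 4 (k=43): L=115 R=167
Round 5 (k=7): L=167 R=235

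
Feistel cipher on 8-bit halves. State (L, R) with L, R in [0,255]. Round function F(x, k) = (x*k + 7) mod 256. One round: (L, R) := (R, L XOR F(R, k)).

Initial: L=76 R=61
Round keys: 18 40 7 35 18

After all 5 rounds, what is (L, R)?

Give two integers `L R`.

Round 1 (k=18): L=61 R=29
Round 2 (k=40): L=29 R=178
Round 3 (k=7): L=178 R=248
Round 4 (k=35): L=248 R=93
Round 5 (k=18): L=93 R=105

Answer: 93 105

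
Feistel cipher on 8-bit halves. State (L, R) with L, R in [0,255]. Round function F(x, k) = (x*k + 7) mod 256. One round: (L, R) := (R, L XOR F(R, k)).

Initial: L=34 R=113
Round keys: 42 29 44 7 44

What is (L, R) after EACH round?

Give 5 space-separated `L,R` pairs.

Answer: 113,179 179,63 63,104 104,224 224,239

Derivation:
Round 1 (k=42): L=113 R=179
Round 2 (k=29): L=179 R=63
Round 3 (k=44): L=63 R=104
Round 4 (k=7): L=104 R=224
Round 5 (k=44): L=224 R=239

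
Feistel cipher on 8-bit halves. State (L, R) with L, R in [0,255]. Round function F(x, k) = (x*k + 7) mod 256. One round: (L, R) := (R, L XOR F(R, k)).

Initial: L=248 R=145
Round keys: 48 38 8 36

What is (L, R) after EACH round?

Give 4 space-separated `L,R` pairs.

Answer: 145,207 207,80 80,72 72,119

Derivation:
Round 1 (k=48): L=145 R=207
Round 2 (k=38): L=207 R=80
Round 3 (k=8): L=80 R=72
Round 4 (k=36): L=72 R=119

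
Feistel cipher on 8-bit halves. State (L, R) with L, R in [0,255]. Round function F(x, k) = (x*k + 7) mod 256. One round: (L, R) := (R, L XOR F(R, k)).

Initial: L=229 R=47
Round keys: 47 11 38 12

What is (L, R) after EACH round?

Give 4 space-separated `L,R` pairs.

Round 1 (k=47): L=47 R=77
Round 2 (k=11): L=77 R=121
Round 3 (k=38): L=121 R=176
Round 4 (k=12): L=176 R=62

Answer: 47,77 77,121 121,176 176,62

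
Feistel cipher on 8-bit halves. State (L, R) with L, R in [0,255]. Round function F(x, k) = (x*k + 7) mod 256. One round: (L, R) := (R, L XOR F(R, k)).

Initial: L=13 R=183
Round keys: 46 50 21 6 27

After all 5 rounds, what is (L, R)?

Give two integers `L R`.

Round 1 (k=46): L=183 R=228
Round 2 (k=50): L=228 R=56
Round 3 (k=21): L=56 R=123
Round 4 (k=6): L=123 R=209
Round 5 (k=27): L=209 R=105

Answer: 209 105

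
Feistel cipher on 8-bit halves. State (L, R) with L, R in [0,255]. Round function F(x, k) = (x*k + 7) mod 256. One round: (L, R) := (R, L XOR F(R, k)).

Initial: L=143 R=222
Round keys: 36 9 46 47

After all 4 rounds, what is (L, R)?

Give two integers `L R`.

Answer: 85 75

Derivation:
Round 1 (k=36): L=222 R=176
Round 2 (k=9): L=176 R=233
Round 3 (k=46): L=233 R=85
Round 4 (k=47): L=85 R=75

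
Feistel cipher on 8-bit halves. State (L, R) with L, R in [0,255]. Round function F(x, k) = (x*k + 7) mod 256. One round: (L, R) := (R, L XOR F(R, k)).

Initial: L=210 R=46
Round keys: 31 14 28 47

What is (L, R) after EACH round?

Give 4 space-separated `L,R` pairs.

Answer: 46,75 75,15 15,224 224,40

Derivation:
Round 1 (k=31): L=46 R=75
Round 2 (k=14): L=75 R=15
Round 3 (k=28): L=15 R=224
Round 4 (k=47): L=224 R=40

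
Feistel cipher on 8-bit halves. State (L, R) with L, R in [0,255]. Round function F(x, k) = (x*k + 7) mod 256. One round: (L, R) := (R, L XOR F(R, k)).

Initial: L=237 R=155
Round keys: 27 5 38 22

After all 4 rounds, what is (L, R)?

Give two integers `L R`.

Round 1 (k=27): L=155 R=141
Round 2 (k=5): L=141 R=83
Round 3 (k=38): L=83 R=212
Round 4 (k=22): L=212 R=108

Answer: 212 108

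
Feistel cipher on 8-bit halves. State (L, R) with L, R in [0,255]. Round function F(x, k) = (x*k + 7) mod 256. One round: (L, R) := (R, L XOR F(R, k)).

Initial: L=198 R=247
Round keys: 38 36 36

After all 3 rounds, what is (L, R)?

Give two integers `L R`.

Answer: 52 32

Derivation:
Round 1 (k=38): L=247 R=119
Round 2 (k=36): L=119 R=52
Round 3 (k=36): L=52 R=32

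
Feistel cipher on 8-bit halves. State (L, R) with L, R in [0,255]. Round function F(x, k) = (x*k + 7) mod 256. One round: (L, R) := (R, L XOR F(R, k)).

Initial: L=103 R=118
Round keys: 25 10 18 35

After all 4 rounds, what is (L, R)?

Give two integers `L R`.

Answer: 123 133

Derivation:
Round 1 (k=25): L=118 R=234
Round 2 (k=10): L=234 R=93
Round 3 (k=18): L=93 R=123
Round 4 (k=35): L=123 R=133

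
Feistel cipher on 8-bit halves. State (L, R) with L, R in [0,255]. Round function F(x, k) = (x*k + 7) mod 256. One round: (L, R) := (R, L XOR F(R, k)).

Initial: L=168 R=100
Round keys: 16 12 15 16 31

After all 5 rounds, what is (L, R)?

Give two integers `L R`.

Answer: 40 168

Derivation:
Round 1 (k=16): L=100 R=239
Round 2 (k=12): L=239 R=95
Round 3 (k=15): L=95 R=119
Round 4 (k=16): L=119 R=40
Round 5 (k=31): L=40 R=168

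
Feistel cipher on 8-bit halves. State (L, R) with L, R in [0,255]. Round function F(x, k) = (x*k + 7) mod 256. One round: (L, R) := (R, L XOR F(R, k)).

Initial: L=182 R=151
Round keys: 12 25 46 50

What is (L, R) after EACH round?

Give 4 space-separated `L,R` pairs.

Answer: 151,173 173,123 123,140 140,36

Derivation:
Round 1 (k=12): L=151 R=173
Round 2 (k=25): L=173 R=123
Round 3 (k=46): L=123 R=140
Round 4 (k=50): L=140 R=36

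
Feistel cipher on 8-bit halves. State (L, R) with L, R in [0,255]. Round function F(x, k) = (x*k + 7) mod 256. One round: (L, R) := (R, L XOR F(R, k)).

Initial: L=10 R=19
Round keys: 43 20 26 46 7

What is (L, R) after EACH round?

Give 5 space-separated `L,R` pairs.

Answer: 19,50 50,252 252,173 173,225 225,131

Derivation:
Round 1 (k=43): L=19 R=50
Round 2 (k=20): L=50 R=252
Round 3 (k=26): L=252 R=173
Round 4 (k=46): L=173 R=225
Round 5 (k=7): L=225 R=131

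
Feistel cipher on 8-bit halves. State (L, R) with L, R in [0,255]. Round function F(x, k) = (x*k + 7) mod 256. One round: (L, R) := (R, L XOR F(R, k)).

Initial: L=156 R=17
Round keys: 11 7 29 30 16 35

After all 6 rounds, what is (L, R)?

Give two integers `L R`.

Answer: 230 52

Derivation:
Round 1 (k=11): L=17 R=94
Round 2 (k=7): L=94 R=136
Round 3 (k=29): L=136 R=49
Round 4 (k=30): L=49 R=77
Round 5 (k=16): L=77 R=230
Round 6 (k=35): L=230 R=52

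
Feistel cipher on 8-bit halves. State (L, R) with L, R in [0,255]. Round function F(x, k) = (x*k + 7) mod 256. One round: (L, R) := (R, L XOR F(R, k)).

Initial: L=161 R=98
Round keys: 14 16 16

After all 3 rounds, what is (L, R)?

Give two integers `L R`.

Answer: 69 149

Derivation:
Round 1 (k=14): L=98 R=194
Round 2 (k=16): L=194 R=69
Round 3 (k=16): L=69 R=149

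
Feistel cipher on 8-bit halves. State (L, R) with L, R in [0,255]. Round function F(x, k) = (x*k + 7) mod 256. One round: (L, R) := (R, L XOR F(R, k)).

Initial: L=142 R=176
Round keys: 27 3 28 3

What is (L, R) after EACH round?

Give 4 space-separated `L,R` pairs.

Answer: 176,25 25,226 226,166 166,27

Derivation:
Round 1 (k=27): L=176 R=25
Round 2 (k=3): L=25 R=226
Round 3 (k=28): L=226 R=166
Round 4 (k=3): L=166 R=27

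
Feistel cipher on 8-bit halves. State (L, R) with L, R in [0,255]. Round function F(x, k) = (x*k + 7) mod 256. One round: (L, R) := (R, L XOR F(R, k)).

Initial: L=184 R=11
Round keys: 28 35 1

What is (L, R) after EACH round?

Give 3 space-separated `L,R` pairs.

Round 1 (k=28): L=11 R=131
Round 2 (k=35): L=131 R=251
Round 3 (k=1): L=251 R=129

Answer: 11,131 131,251 251,129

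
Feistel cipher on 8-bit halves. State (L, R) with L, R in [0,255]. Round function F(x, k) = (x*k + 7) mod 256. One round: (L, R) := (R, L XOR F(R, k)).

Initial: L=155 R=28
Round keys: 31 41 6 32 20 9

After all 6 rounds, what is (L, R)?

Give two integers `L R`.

Round 1 (k=31): L=28 R=240
Round 2 (k=41): L=240 R=107
Round 3 (k=6): L=107 R=121
Round 4 (k=32): L=121 R=76
Round 5 (k=20): L=76 R=142
Round 6 (k=9): L=142 R=73

Answer: 142 73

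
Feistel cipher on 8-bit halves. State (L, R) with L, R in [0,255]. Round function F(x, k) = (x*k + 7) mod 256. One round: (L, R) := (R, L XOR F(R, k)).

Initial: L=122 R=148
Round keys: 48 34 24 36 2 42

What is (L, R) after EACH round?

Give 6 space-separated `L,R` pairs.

Answer: 148,189 189,181 181,66 66,250 250,185 185,155

Derivation:
Round 1 (k=48): L=148 R=189
Round 2 (k=34): L=189 R=181
Round 3 (k=24): L=181 R=66
Round 4 (k=36): L=66 R=250
Round 5 (k=2): L=250 R=185
Round 6 (k=42): L=185 R=155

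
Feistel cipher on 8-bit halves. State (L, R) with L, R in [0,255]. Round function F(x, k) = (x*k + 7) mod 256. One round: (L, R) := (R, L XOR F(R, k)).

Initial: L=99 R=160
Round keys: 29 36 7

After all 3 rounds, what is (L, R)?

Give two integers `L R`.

Answer: 55 204

Derivation:
Round 1 (k=29): L=160 R=68
Round 2 (k=36): L=68 R=55
Round 3 (k=7): L=55 R=204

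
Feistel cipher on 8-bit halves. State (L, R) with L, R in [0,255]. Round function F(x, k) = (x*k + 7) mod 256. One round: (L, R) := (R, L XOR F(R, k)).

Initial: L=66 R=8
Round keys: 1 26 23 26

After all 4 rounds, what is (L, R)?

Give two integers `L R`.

Round 1 (k=1): L=8 R=77
Round 2 (k=26): L=77 R=209
Round 3 (k=23): L=209 R=131
Round 4 (k=26): L=131 R=132

Answer: 131 132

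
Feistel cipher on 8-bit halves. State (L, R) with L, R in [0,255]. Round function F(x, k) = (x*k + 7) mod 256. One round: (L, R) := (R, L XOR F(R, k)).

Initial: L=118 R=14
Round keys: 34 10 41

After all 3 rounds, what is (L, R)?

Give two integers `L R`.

Answer: 215 227

Derivation:
Round 1 (k=34): L=14 R=149
Round 2 (k=10): L=149 R=215
Round 3 (k=41): L=215 R=227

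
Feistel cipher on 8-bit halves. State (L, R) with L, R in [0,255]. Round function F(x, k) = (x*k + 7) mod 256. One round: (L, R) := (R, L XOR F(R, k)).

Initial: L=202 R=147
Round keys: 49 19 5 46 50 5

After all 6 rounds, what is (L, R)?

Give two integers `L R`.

Answer: 10 76

Derivation:
Round 1 (k=49): L=147 R=224
Round 2 (k=19): L=224 R=52
Round 3 (k=5): L=52 R=235
Round 4 (k=46): L=235 R=117
Round 5 (k=50): L=117 R=10
Round 6 (k=5): L=10 R=76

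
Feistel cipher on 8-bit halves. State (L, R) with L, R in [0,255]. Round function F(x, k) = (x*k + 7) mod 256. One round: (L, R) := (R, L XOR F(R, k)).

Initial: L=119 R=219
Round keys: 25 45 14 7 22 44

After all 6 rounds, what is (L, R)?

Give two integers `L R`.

Round 1 (k=25): L=219 R=29
Round 2 (k=45): L=29 R=251
Round 3 (k=14): L=251 R=220
Round 4 (k=7): L=220 R=240
Round 5 (k=22): L=240 R=123
Round 6 (k=44): L=123 R=219

Answer: 123 219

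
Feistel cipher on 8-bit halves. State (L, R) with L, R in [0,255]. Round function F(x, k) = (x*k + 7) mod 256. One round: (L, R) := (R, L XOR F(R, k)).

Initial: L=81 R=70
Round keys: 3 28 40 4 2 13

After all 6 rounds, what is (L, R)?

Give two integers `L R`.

Answer: 172 193

Derivation:
Round 1 (k=3): L=70 R=136
Round 2 (k=28): L=136 R=161
Round 3 (k=40): L=161 R=167
Round 4 (k=4): L=167 R=2
Round 5 (k=2): L=2 R=172
Round 6 (k=13): L=172 R=193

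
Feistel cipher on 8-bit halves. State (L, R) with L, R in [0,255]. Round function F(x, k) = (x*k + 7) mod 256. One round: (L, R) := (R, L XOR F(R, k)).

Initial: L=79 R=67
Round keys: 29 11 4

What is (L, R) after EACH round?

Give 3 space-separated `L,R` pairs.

Answer: 67,209 209,65 65,218

Derivation:
Round 1 (k=29): L=67 R=209
Round 2 (k=11): L=209 R=65
Round 3 (k=4): L=65 R=218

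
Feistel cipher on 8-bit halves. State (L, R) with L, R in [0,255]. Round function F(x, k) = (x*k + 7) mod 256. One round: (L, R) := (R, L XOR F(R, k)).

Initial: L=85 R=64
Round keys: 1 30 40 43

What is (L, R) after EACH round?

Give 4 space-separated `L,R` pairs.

Round 1 (k=1): L=64 R=18
Round 2 (k=30): L=18 R=99
Round 3 (k=40): L=99 R=109
Round 4 (k=43): L=109 R=53

Answer: 64,18 18,99 99,109 109,53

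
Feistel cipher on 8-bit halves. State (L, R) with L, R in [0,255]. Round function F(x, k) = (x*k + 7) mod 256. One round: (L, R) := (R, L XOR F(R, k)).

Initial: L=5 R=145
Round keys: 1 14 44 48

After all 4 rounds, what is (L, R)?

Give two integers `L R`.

Answer: 138 235

Derivation:
Round 1 (k=1): L=145 R=157
Round 2 (k=14): L=157 R=12
Round 3 (k=44): L=12 R=138
Round 4 (k=48): L=138 R=235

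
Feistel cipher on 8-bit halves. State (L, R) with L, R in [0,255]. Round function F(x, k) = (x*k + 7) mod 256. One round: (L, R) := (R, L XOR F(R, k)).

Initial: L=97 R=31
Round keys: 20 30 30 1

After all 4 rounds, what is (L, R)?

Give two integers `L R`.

Answer: 29 24

Derivation:
Round 1 (k=20): L=31 R=18
Round 2 (k=30): L=18 R=60
Round 3 (k=30): L=60 R=29
Round 4 (k=1): L=29 R=24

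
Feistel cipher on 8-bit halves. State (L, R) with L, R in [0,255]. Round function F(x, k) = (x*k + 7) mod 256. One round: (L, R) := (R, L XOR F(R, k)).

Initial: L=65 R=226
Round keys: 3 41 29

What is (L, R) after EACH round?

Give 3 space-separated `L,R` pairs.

Answer: 226,236 236,49 49,120

Derivation:
Round 1 (k=3): L=226 R=236
Round 2 (k=41): L=236 R=49
Round 3 (k=29): L=49 R=120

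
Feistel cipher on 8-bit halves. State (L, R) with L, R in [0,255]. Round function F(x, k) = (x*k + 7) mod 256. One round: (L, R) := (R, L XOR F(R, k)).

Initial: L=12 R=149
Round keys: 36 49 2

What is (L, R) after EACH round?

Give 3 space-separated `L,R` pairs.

Round 1 (k=36): L=149 R=247
Round 2 (k=49): L=247 R=219
Round 3 (k=2): L=219 R=74

Answer: 149,247 247,219 219,74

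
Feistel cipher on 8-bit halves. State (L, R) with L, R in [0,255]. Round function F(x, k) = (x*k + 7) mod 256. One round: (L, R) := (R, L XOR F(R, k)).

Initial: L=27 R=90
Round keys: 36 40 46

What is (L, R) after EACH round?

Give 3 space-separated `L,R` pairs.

Round 1 (k=36): L=90 R=180
Round 2 (k=40): L=180 R=125
Round 3 (k=46): L=125 R=201

Answer: 90,180 180,125 125,201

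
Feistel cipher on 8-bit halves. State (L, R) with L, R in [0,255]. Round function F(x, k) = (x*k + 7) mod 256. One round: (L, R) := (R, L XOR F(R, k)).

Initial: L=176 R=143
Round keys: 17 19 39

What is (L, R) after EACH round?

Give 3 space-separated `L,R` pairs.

Answer: 143,54 54,134 134,71

Derivation:
Round 1 (k=17): L=143 R=54
Round 2 (k=19): L=54 R=134
Round 3 (k=39): L=134 R=71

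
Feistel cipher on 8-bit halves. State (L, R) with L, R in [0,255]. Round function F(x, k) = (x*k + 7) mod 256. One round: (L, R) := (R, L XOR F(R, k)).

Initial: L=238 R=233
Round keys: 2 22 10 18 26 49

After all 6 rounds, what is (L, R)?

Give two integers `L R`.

Answer: 237 11

Derivation:
Round 1 (k=2): L=233 R=55
Round 2 (k=22): L=55 R=40
Round 3 (k=10): L=40 R=160
Round 4 (k=18): L=160 R=111
Round 5 (k=26): L=111 R=237
Round 6 (k=49): L=237 R=11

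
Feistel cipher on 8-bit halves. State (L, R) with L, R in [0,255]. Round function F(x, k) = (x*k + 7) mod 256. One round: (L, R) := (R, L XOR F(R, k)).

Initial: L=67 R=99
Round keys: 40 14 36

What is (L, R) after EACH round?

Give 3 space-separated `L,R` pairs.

Round 1 (k=40): L=99 R=60
Round 2 (k=14): L=60 R=44
Round 3 (k=36): L=44 R=11

Answer: 99,60 60,44 44,11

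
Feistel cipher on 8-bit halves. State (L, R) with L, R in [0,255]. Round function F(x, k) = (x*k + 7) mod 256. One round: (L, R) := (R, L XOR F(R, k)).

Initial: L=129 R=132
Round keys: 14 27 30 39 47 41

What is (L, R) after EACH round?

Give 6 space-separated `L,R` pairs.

Round 1 (k=14): L=132 R=190
Round 2 (k=27): L=190 R=149
Round 3 (k=30): L=149 R=195
Round 4 (k=39): L=195 R=41
Round 5 (k=47): L=41 R=77
Round 6 (k=41): L=77 R=117

Answer: 132,190 190,149 149,195 195,41 41,77 77,117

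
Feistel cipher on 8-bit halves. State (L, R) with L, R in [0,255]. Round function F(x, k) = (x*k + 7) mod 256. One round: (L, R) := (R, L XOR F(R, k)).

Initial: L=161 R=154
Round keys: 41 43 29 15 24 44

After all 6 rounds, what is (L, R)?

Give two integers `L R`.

Round 1 (k=41): L=154 R=16
Round 2 (k=43): L=16 R=45
Round 3 (k=29): L=45 R=48
Round 4 (k=15): L=48 R=250
Round 5 (k=24): L=250 R=71
Round 6 (k=44): L=71 R=193

Answer: 71 193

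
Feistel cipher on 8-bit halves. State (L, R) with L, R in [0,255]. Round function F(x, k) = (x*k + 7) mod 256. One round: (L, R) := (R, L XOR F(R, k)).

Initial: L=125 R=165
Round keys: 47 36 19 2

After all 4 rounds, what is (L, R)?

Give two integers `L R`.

Answer: 86 181

Derivation:
Round 1 (k=47): L=165 R=47
Round 2 (k=36): L=47 R=6
Round 3 (k=19): L=6 R=86
Round 4 (k=2): L=86 R=181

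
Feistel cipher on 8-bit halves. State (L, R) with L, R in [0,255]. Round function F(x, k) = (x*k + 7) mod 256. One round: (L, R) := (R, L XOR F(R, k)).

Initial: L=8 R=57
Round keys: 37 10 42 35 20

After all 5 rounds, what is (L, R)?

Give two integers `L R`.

Round 1 (k=37): L=57 R=76
Round 2 (k=10): L=76 R=198
Round 3 (k=42): L=198 R=207
Round 4 (k=35): L=207 R=146
Round 5 (k=20): L=146 R=160

Answer: 146 160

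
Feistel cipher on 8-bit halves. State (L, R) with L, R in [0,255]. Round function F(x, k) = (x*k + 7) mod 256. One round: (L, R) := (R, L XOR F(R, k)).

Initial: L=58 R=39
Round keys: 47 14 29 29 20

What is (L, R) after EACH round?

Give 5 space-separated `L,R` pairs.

Answer: 39,10 10,180 180,97 97,176 176,166

Derivation:
Round 1 (k=47): L=39 R=10
Round 2 (k=14): L=10 R=180
Round 3 (k=29): L=180 R=97
Round 4 (k=29): L=97 R=176
Round 5 (k=20): L=176 R=166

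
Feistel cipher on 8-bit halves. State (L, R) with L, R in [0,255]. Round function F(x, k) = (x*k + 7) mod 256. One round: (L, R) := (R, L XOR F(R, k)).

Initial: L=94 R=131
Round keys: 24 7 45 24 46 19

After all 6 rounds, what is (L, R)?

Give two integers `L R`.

Round 1 (k=24): L=131 R=17
Round 2 (k=7): L=17 R=253
Round 3 (k=45): L=253 R=145
Round 4 (k=24): L=145 R=98
Round 5 (k=46): L=98 R=50
Round 6 (k=19): L=50 R=223

Answer: 50 223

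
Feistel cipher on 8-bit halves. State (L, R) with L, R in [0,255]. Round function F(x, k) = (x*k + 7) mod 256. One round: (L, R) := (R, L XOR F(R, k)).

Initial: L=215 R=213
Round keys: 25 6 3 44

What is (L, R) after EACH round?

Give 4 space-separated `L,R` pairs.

Answer: 213,3 3,204 204,104 104,43

Derivation:
Round 1 (k=25): L=213 R=3
Round 2 (k=6): L=3 R=204
Round 3 (k=3): L=204 R=104
Round 4 (k=44): L=104 R=43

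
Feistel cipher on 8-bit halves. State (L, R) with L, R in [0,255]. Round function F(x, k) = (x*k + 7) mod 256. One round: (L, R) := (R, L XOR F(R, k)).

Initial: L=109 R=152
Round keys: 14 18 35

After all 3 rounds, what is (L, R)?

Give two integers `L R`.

Answer: 131 202

Derivation:
Round 1 (k=14): L=152 R=58
Round 2 (k=18): L=58 R=131
Round 3 (k=35): L=131 R=202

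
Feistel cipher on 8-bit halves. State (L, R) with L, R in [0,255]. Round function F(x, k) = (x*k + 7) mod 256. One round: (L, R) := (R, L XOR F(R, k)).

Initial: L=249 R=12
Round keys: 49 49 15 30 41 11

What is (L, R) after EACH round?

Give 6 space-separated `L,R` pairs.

Answer: 12,170 170,157 157,144 144,122 122,1 1,104

Derivation:
Round 1 (k=49): L=12 R=170
Round 2 (k=49): L=170 R=157
Round 3 (k=15): L=157 R=144
Round 4 (k=30): L=144 R=122
Round 5 (k=41): L=122 R=1
Round 6 (k=11): L=1 R=104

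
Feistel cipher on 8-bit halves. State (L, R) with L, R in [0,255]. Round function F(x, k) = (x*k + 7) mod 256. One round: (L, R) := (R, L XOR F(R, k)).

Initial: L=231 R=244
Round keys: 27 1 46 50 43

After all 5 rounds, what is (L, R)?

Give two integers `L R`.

Round 1 (k=27): L=244 R=36
Round 2 (k=1): L=36 R=223
Round 3 (k=46): L=223 R=61
Round 4 (k=50): L=61 R=46
Round 5 (k=43): L=46 R=252

Answer: 46 252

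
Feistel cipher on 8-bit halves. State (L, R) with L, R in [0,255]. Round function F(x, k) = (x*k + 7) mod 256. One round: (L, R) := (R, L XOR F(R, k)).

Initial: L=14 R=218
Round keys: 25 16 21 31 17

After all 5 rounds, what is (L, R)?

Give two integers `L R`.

Answer: 45 227

Derivation:
Round 1 (k=25): L=218 R=95
Round 2 (k=16): L=95 R=45
Round 3 (k=21): L=45 R=231
Round 4 (k=31): L=231 R=45
Round 5 (k=17): L=45 R=227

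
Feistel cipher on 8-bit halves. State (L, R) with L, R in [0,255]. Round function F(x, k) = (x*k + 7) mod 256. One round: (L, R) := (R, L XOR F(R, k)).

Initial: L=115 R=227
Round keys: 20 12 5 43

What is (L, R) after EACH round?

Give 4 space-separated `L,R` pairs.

Answer: 227,176 176,164 164,139 139,196

Derivation:
Round 1 (k=20): L=227 R=176
Round 2 (k=12): L=176 R=164
Round 3 (k=5): L=164 R=139
Round 4 (k=43): L=139 R=196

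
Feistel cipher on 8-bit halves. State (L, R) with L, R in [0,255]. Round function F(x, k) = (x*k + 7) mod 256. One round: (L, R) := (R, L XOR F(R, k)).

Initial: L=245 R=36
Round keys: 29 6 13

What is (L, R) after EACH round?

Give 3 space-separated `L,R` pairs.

Round 1 (k=29): L=36 R=238
Round 2 (k=6): L=238 R=191
Round 3 (k=13): L=191 R=84

Answer: 36,238 238,191 191,84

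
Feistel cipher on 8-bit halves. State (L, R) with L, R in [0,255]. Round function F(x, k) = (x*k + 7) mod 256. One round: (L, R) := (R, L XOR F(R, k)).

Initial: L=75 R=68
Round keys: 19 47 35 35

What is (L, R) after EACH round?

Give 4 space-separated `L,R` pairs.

Round 1 (k=19): L=68 R=88
Round 2 (k=47): L=88 R=107
Round 3 (k=35): L=107 R=240
Round 4 (k=35): L=240 R=188

Answer: 68,88 88,107 107,240 240,188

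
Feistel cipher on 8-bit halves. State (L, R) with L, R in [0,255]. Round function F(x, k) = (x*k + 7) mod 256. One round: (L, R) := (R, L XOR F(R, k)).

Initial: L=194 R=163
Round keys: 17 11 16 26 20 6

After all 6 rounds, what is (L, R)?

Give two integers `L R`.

Answer: 196 158

Derivation:
Round 1 (k=17): L=163 R=24
Round 2 (k=11): L=24 R=172
Round 3 (k=16): L=172 R=223
Round 4 (k=26): L=223 R=1
Round 5 (k=20): L=1 R=196
Round 6 (k=6): L=196 R=158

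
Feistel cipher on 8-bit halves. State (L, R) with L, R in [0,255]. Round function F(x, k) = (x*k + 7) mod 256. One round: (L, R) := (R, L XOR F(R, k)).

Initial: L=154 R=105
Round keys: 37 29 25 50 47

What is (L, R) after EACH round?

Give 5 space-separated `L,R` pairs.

Answer: 105,174 174,212 212,21 21,245 245,23

Derivation:
Round 1 (k=37): L=105 R=174
Round 2 (k=29): L=174 R=212
Round 3 (k=25): L=212 R=21
Round 4 (k=50): L=21 R=245
Round 5 (k=47): L=245 R=23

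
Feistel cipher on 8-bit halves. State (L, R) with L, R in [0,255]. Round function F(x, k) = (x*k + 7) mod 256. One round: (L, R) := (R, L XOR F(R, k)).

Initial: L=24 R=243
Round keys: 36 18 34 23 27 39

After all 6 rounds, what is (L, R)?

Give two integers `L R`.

Round 1 (k=36): L=243 R=43
Round 2 (k=18): L=43 R=254
Round 3 (k=34): L=254 R=232
Round 4 (k=23): L=232 R=33
Round 5 (k=27): L=33 R=106
Round 6 (k=39): L=106 R=12

Answer: 106 12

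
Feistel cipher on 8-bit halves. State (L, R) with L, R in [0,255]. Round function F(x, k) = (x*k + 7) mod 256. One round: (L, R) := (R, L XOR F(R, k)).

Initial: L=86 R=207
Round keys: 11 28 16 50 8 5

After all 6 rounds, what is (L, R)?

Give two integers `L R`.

Answer: 178 224

Derivation:
Round 1 (k=11): L=207 R=186
Round 2 (k=28): L=186 R=144
Round 3 (k=16): L=144 R=189
Round 4 (k=50): L=189 R=97
Round 5 (k=8): L=97 R=178
Round 6 (k=5): L=178 R=224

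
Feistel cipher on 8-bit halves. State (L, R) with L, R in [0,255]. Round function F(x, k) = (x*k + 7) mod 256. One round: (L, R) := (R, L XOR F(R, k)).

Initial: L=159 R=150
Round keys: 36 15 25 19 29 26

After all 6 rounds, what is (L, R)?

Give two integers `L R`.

Round 1 (k=36): L=150 R=128
Round 2 (k=15): L=128 R=17
Round 3 (k=25): L=17 R=48
Round 4 (k=19): L=48 R=134
Round 5 (k=29): L=134 R=5
Round 6 (k=26): L=5 R=15

Answer: 5 15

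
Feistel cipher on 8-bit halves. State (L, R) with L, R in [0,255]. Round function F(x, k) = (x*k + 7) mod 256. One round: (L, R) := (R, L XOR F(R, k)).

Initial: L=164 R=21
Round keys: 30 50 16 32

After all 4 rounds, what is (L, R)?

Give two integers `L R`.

Round 1 (k=30): L=21 R=217
Round 2 (k=50): L=217 R=124
Round 3 (k=16): L=124 R=30
Round 4 (k=32): L=30 R=187

Answer: 30 187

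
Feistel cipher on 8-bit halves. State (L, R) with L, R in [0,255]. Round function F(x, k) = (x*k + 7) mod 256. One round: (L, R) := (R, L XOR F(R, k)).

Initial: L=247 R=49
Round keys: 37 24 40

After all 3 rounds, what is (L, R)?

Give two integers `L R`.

Answer: 62 92

Derivation:
Round 1 (k=37): L=49 R=235
Round 2 (k=24): L=235 R=62
Round 3 (k=40): L=62 R=92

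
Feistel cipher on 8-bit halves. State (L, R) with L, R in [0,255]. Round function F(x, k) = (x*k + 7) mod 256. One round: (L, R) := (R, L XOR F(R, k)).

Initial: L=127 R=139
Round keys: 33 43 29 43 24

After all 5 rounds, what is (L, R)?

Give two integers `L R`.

Answer: 59 242

Derivation:
Round 1 (k=33): L=139 R=141
Round 2 (k=43): L=141 R=61
Round 3 (k=29): L=61 R=125
Round 4 (k=43): L=125 R=59
Round 5 (k=24): L=59 R=242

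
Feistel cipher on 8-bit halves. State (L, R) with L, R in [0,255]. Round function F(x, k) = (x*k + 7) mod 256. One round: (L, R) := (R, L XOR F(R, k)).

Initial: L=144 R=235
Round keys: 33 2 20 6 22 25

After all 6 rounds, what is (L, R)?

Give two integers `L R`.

Round 1 (k=33): L=235 R=194
Round 2 (k=2): L=194 R=96
Round 3 (k=20): L=96 R=69
Round 4 (k=6): L=69 R=197
Round 5 (k=22): L=197 R=176
Round 6 (k=25): L=176 R=242

Answer: 176 242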